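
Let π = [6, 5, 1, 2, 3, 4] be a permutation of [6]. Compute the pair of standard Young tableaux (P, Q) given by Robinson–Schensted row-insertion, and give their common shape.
P = [1, 2, 3, 4] / [5] / [6];  Q = [1, 4, 5, 6] / [2] / [3];  common shape = (4, 1, 1)

Row-insert the values π_1, π_2, … into P one at a time, bumping the leftmost entry strictly greater than the inserted value down to the next row. The recording tableau Q records, in position (i, j), the step at which that cell was added to P.
  Insert 6 (step 1): P = [6];  Q = [1]
  Insert 5 (step 2): P = [5] / [6];  Q = [1] / [2]
  Insert 1 (step 3): P = [1] / [5] / [6];  Q = [1] / [2] / [3]
  Insert 2 (step 4): P = [1, 2] / [5] / [6];  Q = [1, 4] / [2] / [3]
  Insert 3 (step 5): P = [1, 2, 3] / [5] / [6];  Q = [1, 4, 5] / [2] / [3]
  Insert 4 (step 6): P = [1, 2, 3, 4] / [5] / [6];  Q = [1, 4, 5, 6] / [2] / [3]
Final shape: (4, 1, 1).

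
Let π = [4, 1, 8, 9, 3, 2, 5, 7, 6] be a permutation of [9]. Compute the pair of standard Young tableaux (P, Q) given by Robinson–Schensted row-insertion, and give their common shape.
P = [1, 2, 5, 6] / [3, 7, 9] / [4, 8];  Q = [1, 3, 4, 8] / [2, 5, 7] / [6, 9];  common shape = (4, 3, 2)

Row-insert the values π_1, π_2, … into P one at a time, bumping the leftmost entry strictly greater than the inserted value down to the next row. The recording tableau Q records, in position (i, j), the step at which that cell was added to P.
  Insert 4 (step 1): P = [4];  Q = [1]
  Insert 1 (step 2): P = [1] / [4];  Q = [1] / [2]
  Insert 8 (step 3): P = [1, 8] / [4];  Q = [1, 3] / [2]
  Insert 9 (step 4): P = [1, 8, 9] / [4];  Q = [1, 3, 4] / [2]
  Insert 3 (step 5): P = [1, 3, 9] / [4, 8];  Q = [1, 3, 4] / [2, 5]
  Insert 2 (step 6): P = [1, 2, 9] / [3, 8] / [4];  Q = [1, 3, 4] / [2, 5] / [6]
  Insert 5 (step 7): P = [1, 2, 5] / [3, 8, 9] / [4];  Q = [1, 3, 4] / [2, 5, 7] / [6]
  Insert 7 (step 8): P = [1, 2, 5, 7] / [3, 8, 9] / [4];  Q = [1, 3, 4, 8] / [2, 5, 7] / [6]
  Insert 6 (step 9): P = [1, 2, 5, 6] / [3, 7, 9] / [4, 8];  Q = [1, 3, 4, 8] / [2, 5, 7] / [6, 9]
Final shape: (4, 3, 2).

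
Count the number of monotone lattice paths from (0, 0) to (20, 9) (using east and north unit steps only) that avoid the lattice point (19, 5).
Number of paths = 9802485

Total paths from (0, 0) to (20, 9): C(29, 20) = 10015005. Paths through (19, 5): (paths (0, 0) → (19, 5)) × (paths (19, 5) → (20, 9)) = C(24, 19) · C(5, 1) = 42504 · 5 = 212520. Avoidance count = 10015005 − 212520 = 9802485.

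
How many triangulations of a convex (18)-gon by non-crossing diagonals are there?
C_16 = 35357670

These polygon triangulations are counted by the Catalan number C_n = (1/(n + 1)) · C(2n, n). For n = 16: C_16 = (1/17) · C(32, 16) = 601080390/17 = 35357670.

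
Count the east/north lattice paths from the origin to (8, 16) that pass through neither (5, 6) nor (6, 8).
Number of paths = 530574

Inclusion–exclusion. Total paths: C(24, 8) = 735471. Through P₁: C(11, 5)·C(13, 3) = 132132. Through P₂: C(14, 6)·C(10, 2) = 135135. Since P₁ is strictly southwest of P₂, a monotone path through both must visit P₁ then P₂; paths through both = C(11, 5)·C(3, 1)·C(10, 2) = 62370. Avoid both = 735471 − 132132 − 135135 + 62370 = 530574.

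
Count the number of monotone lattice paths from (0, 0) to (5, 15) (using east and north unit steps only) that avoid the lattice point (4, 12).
Number of paths = 8224

Total paths from (0, 0) to (5, 15): C(20, 5) = 15504. Paths through (4, 12): (paths (0, 0) → (4, 12)) × (paths (4, 12) → (5, 15)) = C(16, 4) · C(4, 1) = 1820 · 4 = 7280. Avoidance count = 15504 − 7280 = 8224.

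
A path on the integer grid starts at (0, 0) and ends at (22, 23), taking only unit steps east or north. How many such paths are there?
Number of paths = 4116715363800

A monotone lattice path from (0, 0) to (22, 23) consists of 22 east steps and 23 north steps in some order, so it is determined by which 22 of the 45 steps are east. The count is C(45, 22) = 4116715363800.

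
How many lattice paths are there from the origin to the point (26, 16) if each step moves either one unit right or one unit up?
Number of paths = 166509721602

A monotone lattice path from (0, 0) to (26, 16) consists of 26 east steps and 16 north steps in some order, so it is determined by which 26 of the 42 steps are east. The count is C(42, 26) = 166509721602.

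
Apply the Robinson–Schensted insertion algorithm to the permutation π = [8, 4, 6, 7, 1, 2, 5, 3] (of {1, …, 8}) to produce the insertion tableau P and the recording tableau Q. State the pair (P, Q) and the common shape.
P = [1, 2, 3] / [4, 5, 7] / [6] / [8];  Q = [1, 3, 4] / [2, 6, 7] / [5] / [8];  common shape = (3, 3, 1, 1)

Row-insert the values π_1, π_2, … into P one at a time, bumping the leftmost entry strictly greater than the inserted value down to the next row. The recording tableau Q records, in position (i, j), the step at which that cell was added to P.
  Insert 8 (step 1): P = [8];  Q = [1]
  Insert 4 (step 2): P = [4] / [8];  Q = [1] / [2]
  Insert 6 (step 3): P = [4, 6] / [8];  Q = [1, 3] / [2]
  Insert 7 (step 4): P = [4, 6, 7] / [8];  Q = [1, 3, 4] / [2]
  Insert 1 (step 5): P = [1, 6, 7] / [4] / [8];  Q = [1, 3, 4] / [2] / [5]
  Insert 2 (step 6): P = [1, 2, 7] / [4, 6] / [8];  Q = [1, 3, 4] / [2, 6] / [5]
  Insert 5 (step 7): P = [1, 2, 5] / [4, 6, 7] / [8];  Q = [1, 3, 4] / [2, 6, 7] / [5]
  Insert 3 (step 8): P = [1, 2, 3] / [4, 5, 7] / [6] / [8];  Q = [1, 3, 4] / [2, 6, 7] / [5] / [8]
Final shape: (3, 3, 1, 1).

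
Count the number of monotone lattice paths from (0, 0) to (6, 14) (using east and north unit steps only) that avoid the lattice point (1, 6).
Number of paths = 29751

Total paths from (0, 0) to (6, 14): C(20, 6) = 38760. Paths through (1, 6): (paths (0, 0) → (1, 6)) × (paths (1, 6) → (6, 14)) = C(7, 1) · C(13, 5) = 7 · 1287 = 9009. Avoidance count = 38760 − 9009 = 29751.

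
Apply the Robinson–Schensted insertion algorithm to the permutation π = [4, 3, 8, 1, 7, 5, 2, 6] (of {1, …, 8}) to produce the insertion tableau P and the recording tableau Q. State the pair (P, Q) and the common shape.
P = [1, 2, 6] / [3, 5] / [4, 7] / [8];  Q = [1, 3, 8] / [2, 5] / [4, 6] / [7];  common shape = (3, 2, 2, 1)

Row-insert the values π_1, π_2, … into P one at a time, bumping the leftmost entry strictly greater than the inserted value down to the next row. The recording tableau Q records, in position (i, j), the step at which that cell was added to P.
  Insert 4 (step 1): P = [4];  Q = [1]
  Insert 3 (step 2): P = [3] / [4];  Q = [1] / [2]
  Insert 8 (step 3): P = [3, 8] / [4];  Q = [1, 3] / [2]
  Insert 1 (step 4): P = [1, 8] / [3] / [4];  Q = [1, 3] / [2] / [4]
  Insert 7 (step 5): P = [1, 7] / [3, 8] / [4];  Q = [1, 3] / [2, 5] / [4]
  Insert 5 (step 6): P = [1, 5] / [3, 7] / [4, 8];  Q = [1, 3] / [2, 5] / [4, 6]
  Insert 2 (step 7): P = [1, 2] / [3, 5] / [4, 7] / [8];  Q = [1, 3] / [2, 5] / [4, 6] / [7]
  Insert 6 (step 8): P = [1, 2, 6] / [3, 5] / [4, 7] / [8];  Q = [1, 3, 8] / [2, 5] / [4, 6] / [7]
Final shape: (3, 2, 2, 1).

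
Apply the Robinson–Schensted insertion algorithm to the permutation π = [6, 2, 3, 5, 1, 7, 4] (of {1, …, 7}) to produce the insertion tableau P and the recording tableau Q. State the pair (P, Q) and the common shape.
P = [1, 3, 4, 7] / [2, 5] / [6];  Q = [1, 3, 4, 6] / [2, 7] / [5];  common shape = (4, 2, 1)

Row-insert the values π_1, π_2, … into P one at a time, bumping the leftmost entry strictly greater than the inserted value down to the next row. The recording tableau Q records, in position (i, j), the step at which that cell was added to P.
  Insert 6 (step 1): P = [6];  Q = [1]
  Insert 2 (step 2): P = [2] / [6];  Q = [1] / [2]
  Insert 3 (step 3): P = [2, 3] / [6];  Q = [1, 3] / [2]
  Insert 5 (step 4): P = [2, 3, 5] / [6];  Q = [1, 3, 4] / [2]
  Insert 1 (step 5): P = [1, 3, 5] / [2] / [6];  Q = [1, 3, 4] / [2] / [5]
  Insert 7 (step 6): P = [1, 3, 5, 7] / [2] / [6];  Q = [1, 3, 4, 6] / [2] / [5]
  Insert 4 (step 7): P = [1, 3, 4, 7] / [2, 5] / [6];  Q = [1, 3, 4, 6] / [2, 7] / [5]
Final shape: (4, 2, 1).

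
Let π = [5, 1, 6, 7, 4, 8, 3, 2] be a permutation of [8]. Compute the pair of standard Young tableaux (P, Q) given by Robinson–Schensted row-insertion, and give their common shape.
P = [1, 2, 7, 8] / [3, 6] / [4] / [5];  Q = [1, 3, 4, 6] / [2, 5] / [7] / [8];  common shape = (4, 2, 1, 1)

Row-insert the values π_1, π_2, … into P one at a time, bumping the leftmost entry strictly greater than the inserted value down to the next row. The recording tableau Q records, in position (i, j), the step at which that cell was added to P.
  Insert 5 (step 1): P = [5];  Q = [1]
  Insert 1 (step 2): P = [1] / [5];  Q = [1] / [2]
  Insert 6 (step 3): P = [1, 6] / [5];  Q = [1, 3] / [2]
  Insert 7 (step 4): P = [1, 6, 7] / [5];  Q = [1, 3, 4] / [2]
  Insert 4 (step 5): P = [1, 4, 7] / [5, 6];  Q = [1, 3, 4] / [2, 5]
  Insert 8 (step 6): P = [1, 4, 7, 8] / [5, 6];  Q = [1, 3, 4, 6] / [2, 5]
  Insert 3 (step 7): P = [1, 3, 7, 8] / [4, 6] / [5];  Q = [1, 3, 4, 6] / [2, 5] / [7]
  Insert 2 (step 8): P = [1, 2, 7, 8] / [3, 6] / [4] / [5];  Q = [1, 3, 4, 6] / [2, 5] / [7] / [8]
Final shape: (4, 2, 1, 1).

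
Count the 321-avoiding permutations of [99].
C_99 = 227508830794229349661819540395688853956041682601541047340

These 321-avoiding permutations are counted by the Catalan number C_n = (1/(n + 1)) · C(2n, n). For n = 99: C_99 = (1/100) · C(198, 99) = 22750883079422934966181954039568885395604168260154104734000/100 = 227508830794229349661819540395688853956041682601541047340.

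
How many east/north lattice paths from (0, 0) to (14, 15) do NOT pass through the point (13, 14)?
Number of paths = 37442160

Total paths from (0, 0) to (14, 15): C(29, 14) = 77558760. Paths through (13, 14): (paths (0, 0) → (13, 14)) × (paths (13, 14) → (14, 15)) = C(27, 13) · C(2, 1) = 20058300 · 2 = 40116600. Avoidance count = 77558760 − 40116600 = 37442160.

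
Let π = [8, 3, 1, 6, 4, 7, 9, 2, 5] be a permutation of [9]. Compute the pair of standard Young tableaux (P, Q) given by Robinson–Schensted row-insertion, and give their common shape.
P = [1, 2, 5, 9] / [3, 4, 7] / [6] / [8];  Q = [1, 4, 6, 7] / [2, 5, 9] / [3] / [8];  common shape = (4, 3, 1, 1)

Row-insert the values π_1, π_2, … into P one at a time, bumping the leftmost entry strictly greater than the inserted value down to the next row. The recording tableau Q records, in position (i, j), the step at which that cell was added to P.
  Insert 8 (step 1): P = [8];  Q = [1]
  Insert 3 (step 2): P = [3] / [8];  Q = [1] / [2]
  Insert 1 (step 3): P = [1] / [3] / [8];  Q = [1] / [2] / [3]
  Insert 6 (step 4): P = [1, 6] / [3] / [8];  Q = [1, 4] / [2] / [3]
  Insert 4 (step 5): P = [1, 4] / [3, 6] / [8];  Q = [1, 4] / [2, 5] / [3]
  Insert 7 (step 6): P = [1, 4, 7] / [3, 6] / [8];  Q = [1, 4, 6] / [2, 5] / [3]
  Insert 9 (step 7): P = [1, 4, 7, 9] / [3, 6] / [8];  Q = [1, 4, 6, 7] / [2, 5] / [3]
  Insert 2 (step 8): P = [1, 2, 7, 9] / [3, 4] / [6] / [8];  Q = [1, 4, 6, 7] / [2, 5] / [3] / [8]
  Insert 5 (step 9): P = [1, 2, 5, 9] / [3, 4, 7] / [6] / [8];  Q = [1, 4, 6, 7] / [2, 5, 9] / [3] / [8]
Final shape: (4, 3, 1, 1).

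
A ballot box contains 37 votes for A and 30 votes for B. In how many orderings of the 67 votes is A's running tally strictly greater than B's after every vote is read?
Strict-lead orderings = 1043699033810088656

Total orderings of the 67 votes with 37 for A: C(67, 37) = 9989690752182277136. By the Bertrand ballot formula (Cycle Lemma / reflection principle), the number of orderings in which A is strictly ahead of B throughout is (p − q)/(p + q) · C(p + q, p) = (37 − 30)/(37 + 30) · 9989690752182277136 = 1043699033810088656.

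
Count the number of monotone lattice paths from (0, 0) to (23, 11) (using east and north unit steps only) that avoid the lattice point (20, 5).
Number of paths = 281634840

Total paths from (0, 0) to (23, 11): C(34, 23) = 286097760. Paths through (20, 5): (paths (0, 0) → (20, 5)) × (paths (20, 5) → (23, 11)) = C(25, 20) · C(9, 3) = 53130 · 84 = 4462920. Avoidance count = 286097760 − 4462920 = 281634840.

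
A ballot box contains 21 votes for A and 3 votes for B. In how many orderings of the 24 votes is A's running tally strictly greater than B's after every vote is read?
Strict-lead orderings = 1518

Total orderings of the 24 votes with 21 for A: C(24, 21) = 2024. By the Bertrand ballot formula (Cycle Lemma / reflection principle), the number of orderings in which A is strictly ahead of B throughout is (p − q)/(p + q) · C(p + q, p) = (21 − 3)/(21 + 3) · 2024 = 1518.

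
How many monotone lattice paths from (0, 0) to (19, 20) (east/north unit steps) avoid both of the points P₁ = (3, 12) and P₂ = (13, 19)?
Number of paths = 66218951785

Inclusion–exclusion. Total paths: C(39, 19) = 68923264410. Through P₁: C(15, 3)·C(24, 16) = 334639305. Through P₂: C(32, 13)·C(7, 6) = 2431615200. Since P₁ is strictly southwest of P₂, a monotone path through both must visit P₁ then P₂; paths through both = C(15, 3)·C(17, 10)·C(7, 6) = 61941880. Avoid both = 68923264410 − 334639305 − 2431615200 + 61941880 = 66218951785.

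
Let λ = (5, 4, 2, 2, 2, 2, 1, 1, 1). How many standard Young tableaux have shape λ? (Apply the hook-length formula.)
# SYT of shape (5, 4, 2, 2, 2, 2, 1, 1, 1) = 46512000

Hook-length formula: f^λ = n! / Π hook(c), product over all cells c of the Young diagram. For λ = (5, 4, 2, 2, 2, 2, 1, 1, 1), n = 20 boxes. Hook lengths by row (left-to-right, top-to-bottom): [13, 9, 4, 3, 1]; [11, 7, 2, 1]; [8, 4]; [7, 3]; [6, 2]; [5, 1]; [3]; [2]; [1]. Product of hooks = 52306974720. So f^λ = 20! / 52306974720 = 2432902008176640000 / 52306974720 = 46512000.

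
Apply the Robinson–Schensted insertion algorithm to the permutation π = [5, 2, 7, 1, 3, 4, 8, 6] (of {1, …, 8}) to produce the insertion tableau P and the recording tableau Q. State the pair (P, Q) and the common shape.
P = [1, 3, 4, 6] / [2, 7, 8] / [5];  Q = [1, 3, 6, 7] / [2, 5, 8] / [4];  common shape = (4, 3, 1)

Row-insert the values π_1, π_2, … into P one at a time, bumping the leftmost entry strictly greater than the inserted value down to the next row. The recording tableau Q records, in position (i, j), the step at which that cell was added to P.
  Insert 5 (step 1): P = [5];  Q = [1]
  Insert 2 (step 2): P = [2] / [5];  Q = [1] / [2]
  Insert 7 (step 3): P = [2, 7] / [5];  Q = [1, 3] / [2]
  Insert 1 (step 4): P = [1, 7] / [2] / [5];  Q = [1, 3] / [2] / [4]
  Insert 3 (step 5): P = [1, 3] / [2, 7] / [5];  Q = [1, 3] / [2, 5] / [4]
  Insert 4 (step 6): P = [1, 3, 4] / [2, 7] / [5];  Q = [1, 3, 6] / [2, 5] / [4]
  Insert 8 (step 7): P = [1, 3, 4, 8] / [2, 7] / [5];  Q = [1, 3, 6, 7] / [2, 5] / [4]
  Insert 6 (step 8): P = [1, 3, 4, 6] / [2, 7, 8] / [5];  Q = [1, 3, 6, 7] / [2, 5, 8] / [4]
Final shape: (4, 3, 1).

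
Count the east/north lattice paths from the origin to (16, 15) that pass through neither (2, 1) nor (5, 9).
Number of paths = 161539763

Inclusion–exclusion. Total paths: C(31, 16) = 300540195. Through P₁: C(3, 2)·C(28, 14) = 120349800. Through P₂: C(14, 5)·C(17, 11) = 24776752. Since P₁ is strictly southwest of P₂, a monotone path through both must visit P₁ then P₂; paths through both = C(3, 2)·C(11, 3)·C(17, 11) = 6126120. Avoid both = 300540195 − 120349800 − 24776752 + 6126120 = 161539763.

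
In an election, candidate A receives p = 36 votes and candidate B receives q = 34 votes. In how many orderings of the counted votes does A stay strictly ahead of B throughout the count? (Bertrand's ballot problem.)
Strict-lead orderings = 3116285494907301262

Total orderings of the 70 votes with 36 for A: C(70, 36) = 109069992321755544170. By the Bertrand ballot formula (Cycle Lemma / reflection principle), the number of orderings in which A is strictly ahead of B throughout is (p − q)/(p + q) · C(p + q, p) = (36 − 34)/(36 + 34) · 109069992321755544170 = 3116285494907301262.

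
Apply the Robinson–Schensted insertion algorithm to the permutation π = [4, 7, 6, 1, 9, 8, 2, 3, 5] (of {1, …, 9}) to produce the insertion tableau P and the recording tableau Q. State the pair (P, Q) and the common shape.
P = [1, 2, 3, 5] / [4, 6, 8] / [7, 9];  Q = [1, 2, 5, 9] / [3, 6, 8] / [4, 7];  common shape = (4, 3, 2)

Row-insert the values π_1, π_2, … into P one at a time, bumping the leftmost entry strictly greater than the inserted value down to the next row. The recording tableau Q records, in position (i, j), the step at which that cell was added to P.
  Insert 4 (step 1): P = [4];  Q = [1]
  Insert 7 (step 2): P = [4, 7];  Q = [1, 2]
  Insert 6 (step 3): P = [4, 6] / [7];  Q = [1, 2] / [3]
  Insert 1 (step 4): P = [1, 6] / [4] / [7];  Q = [1, 2] / [3] / [4]
  Insert 9 (step 5): P = [1, 6, 9] / [4] / [7];  Q = [1, 2, 5] / [3] / [4]
  Insert 8 (step 6): P = [1, 6, 8] / [4, 9] / [7];  Q = [1, 2, 5] / [3, 6] / [4]
  Insert 2 (step 7): P = [1, 2, 8] / [4, 6] / [7, 9];  Q = [1, 2, 5] / [3, 6] / [4, 7]
  Insert 3 (step 8): P = [1, 2, 3] / [4, 6, 8] / [7, 9];  Q = [1, 2, 5] / [3, 6, 8] / [4, 7]
  Insert 5 (step 9): P = [1, 2, 3, 5] / [4, 6, 8] / [7, 9];  Q = [1, 2, 5, 9] / [3, 6, 8] / [4, 7]
Final shape: (4, 3, 2).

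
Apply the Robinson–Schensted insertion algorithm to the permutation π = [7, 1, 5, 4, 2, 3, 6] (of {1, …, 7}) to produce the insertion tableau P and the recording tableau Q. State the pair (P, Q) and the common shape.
P = [1, 2, 3, 6] / [4] / [5] / [7];  Q = [1, 3, 6, 7] / [2] / [4] / [5];  common shape = (4, 1, 1, 1)

Row-insert the values π_1, π_2, … into P one at a time, bumping the leftmost entry strictly greater than the inserted value down to the next row. The recording tableau Q records, in position (i, j), the step at which that cell was added to P.
  Insert 7 (step 1): P = [7];  Q = [1]
  Insert 1 (step 2): P = [1] / [7];  Q = [1] / [2]
  Insert 5 (step 3): P = [1, 5] / [7];  Q = [1, 3] / [2]
  Insert 4 (step 4): P = [1, 4] / [5] / [7];  Q = [1, 3] / [2] / [4]
  Insert 2 (step 5): P = [1, 2] / [4] / [5] / [7];  Q = [1, 3] / [2] / [4] / [5]
  Insert 3 (step 6): P = [1, 2, 3] / [4] / [5] / [7];  Q = [1, 3, 6] / [2] / [4] / [5]
  Insert 6 (step 7): P = [1, 2, 3, 6] / [4] / [5] / [7];  Q = [1, 3, 6, 7] / [2] / [4] / [5]
Final shape: (4, 1, 1, 1).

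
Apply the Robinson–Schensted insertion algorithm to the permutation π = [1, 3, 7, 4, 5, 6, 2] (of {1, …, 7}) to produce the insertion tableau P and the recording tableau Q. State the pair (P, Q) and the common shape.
P = [1, 2, 4, 5, 6] / [3] / [7];  Q = [1, 2, 3, 5, 6] / [4] / [7];  common shape = (5, 1, 1)

Row-insert the values π_1, π_2, … into P one at a time, bumping the leftmost entry strictly greater than the inserted value down to the next row. The recording tableau Q records, in position (i, j), the step at which that cell was added to P.
  Insert 1 (step 1): P = [1];  Q = [1]
  Insert 3 (step 2): P = [1, 3];  Q = [1, 2]
  Insert 7 (step 3): P = [1, 3, 7];  Q = [1, 2, 3]
  Insert 4 (step 4): P = [1, 3, 4] / [7];  Q = [1, 2, 3] / [4]
  Insert 5 (step 5): P = [1, 3, 4, 5] / [7];  Q = [1, 2, 3, 5] / [4]
  Insert 6 (step 6): P = [1, 3, 4, 5, 6] / [7];  Q = [1, 2, 3, 5, 6] / [4]
  Insert 2 (step 7): P = [1, 2, 4, 5, 6] / [3] / [7];  Q = [1, 2, 3, 5, 6] / [4] / [7]
Final shape: (5, 1, 1).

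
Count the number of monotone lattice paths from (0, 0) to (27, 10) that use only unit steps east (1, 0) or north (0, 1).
Number of paths = 348330136

A monotone lattice path from (0, 0) to (27, 10) consists of 27 east steps and 10 north steps in some order, so it is determined by which 27 of the 37 steps are east. The count is C(37, 27) = 348330136.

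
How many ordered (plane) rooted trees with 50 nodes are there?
C_49 = 509552245179617138054608572

These ordered rooted trees are counted by the Catalan number C_n = (1/(n + 1)) · C(2n, n). For n = 49: C_49 = (1/50) · C(98, 49) = 25477612258980856902730428600/50 = 509552245179617138054608572.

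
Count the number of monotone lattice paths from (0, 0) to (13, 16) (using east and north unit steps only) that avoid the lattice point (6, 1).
Number of paths = 66670107

Total paths from (0, 0) to (13, 16): C(29, 13) = 67863915. Paths through (6, 1): (paths (0, 0) → (6, 1)) × (paths (6, 1) → (13, 16)) = C(7, 6) · C(22, 7) = 7 · 170544 = 1193808. Avoidance count = 67863915 − 1193808 = 66670107.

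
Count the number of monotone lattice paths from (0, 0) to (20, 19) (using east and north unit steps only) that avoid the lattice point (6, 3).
Number of paths = 56707759710

Total paths from (0, 0) to (20, 19): C(39, 20) = 68923264410. Paths through (6, 3): (paths (0, 0) → (6, 3)) × (paths (6, 3) → (20, 19)) = C(9, 6) · C(30, 14) = 84 · 145422675 = 12215504700. Avoidance count = 68923264410 − 12215504700 = 56707759710.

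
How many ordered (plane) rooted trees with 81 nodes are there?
C_80 = 1136359577947336271931632877004667456667613940

These ordered rooted trees are counted by the Catalan number C_n = (1/(n + 1)) · C(2n, n). For n = 80: C_80 = (1/81) · C(160, 80) = 92045125813734238026462263037378063990076729140/81 = 1136359577947336271931632877004667456667613940.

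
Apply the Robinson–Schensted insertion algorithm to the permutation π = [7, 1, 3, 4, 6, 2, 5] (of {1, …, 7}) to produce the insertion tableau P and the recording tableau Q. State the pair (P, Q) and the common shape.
P = [1, 2, 4, 5] / [3, 6] / [7];  Q = [1, 3, 4, 5] / [2, 7] / [6];  common shape = (4, 2, 1)

Row-insert the values π_1, π_2, … into P one at a time, bumping the leftmost entry strictly greater than the inserted value down to the next row. The recording tableau Q records, in position (i, j), the step at which that cell was added to P.
  Insert 7 (step 1): P = [7];  Q = [1]
  Insert 1 (step 2): P = [1] / [7];  Q = [1] / [2]
  Insert 3 (step 3): P = [1, 3] / [7];  Q = [1, 3] / [2]
  Insert 4 (step 4): P = [1, 3, 4] / [7];  Q = [1, 3, 4] / [2]
  Insert 6 (step 5): P = [1, 3, 4, 6] / [7];  Q = [1, 3, 4, 5] / [2]
  Insert 2 (step 6): P = [1, 2, 4, 6] / [3] / [7];  Q = [1, 3, 4, 5] / [2] / [6]
  Insert 5 (step 7): P = [1, 2, 4, 5] / [3, 6] / [7];  Q = [1, 3, 4, 5] / [2, 7] / [6]
Final shape: (4, 2, 1).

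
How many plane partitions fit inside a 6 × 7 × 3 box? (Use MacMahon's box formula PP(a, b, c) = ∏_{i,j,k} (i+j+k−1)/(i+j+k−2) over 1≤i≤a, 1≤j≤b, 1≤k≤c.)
PP(6, 7, 3) = 131589315

Evaluate the triple product over i = 1..6, j = 1..7, k = 1..3. The factors are (2/1) · (3/2) · (4/3) · (3/2) · (4/3) · (5/4) · (4/3) · (5/4) · … (126 factors total). The numerators and denominators telescope so the product is an integer; carrying out the multiplication exactly gives PP(6, 7, 3) = 131589315.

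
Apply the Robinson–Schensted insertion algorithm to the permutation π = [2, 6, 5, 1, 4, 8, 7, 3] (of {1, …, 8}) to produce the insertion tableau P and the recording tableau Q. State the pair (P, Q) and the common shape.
P = [1, 3, 7] / [2, 4, 8] / [5] / [6];  Q = [1, 2, 6] / [3, 5, 7] / [4] / [8];  common shape = (3, 3, 1, 1)

Row-insert the values π_1, π_2, … into P one at a time, bumping the leftmost entry strictly greater than the inserted value down to the next row. The recording tableau Q records, in position (i, j), the step at which that cell was added to P.
  Insert 2 (step 1): P = [2];  Q = [1]
  Insert 6 (step 2): P = [2, 6];  Q = [1, 2]
  Insert 5 (step 3): P = [2, 5] / [6];  Q = [1, 2] / [3]
  Insert 1 (step 4): P = [1, 5] / [2] / [6];  Q = [1, 2] / [3] / [4]
  Insert 4 (step 5): P = [1, 4] / [2, 5] / [6];  Q = [1, 2] / [3, 5] / [4]
  Insert 8 (step 6): P = [1, 4, 8] / [2, 5] / [6];  Q = [1, 2, 6] / [3, 5] / [4]
  Insert 7 (step 7): P = [1, 4, 7] / [2, 5, 8] / [6];  Q = [1, 2, 6] / [3, 5, 7] / [4]
  Insert 3 (step 8): P = [1, 3, 7] / [2, 4, 8] / [5] / [6];  Q = [1, 2, 6] / [3, 5, 7] / [4] / [8]
Final shape: (3, 3, 1, 1).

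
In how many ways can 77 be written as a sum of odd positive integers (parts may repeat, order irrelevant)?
p_odd(77) = 58499

Enumerate partitions using only odd parts via the recurrence o(n, m) = o(n, m−2) + o(n−m, m) over odd m, starting from the largest odd part ≤ n. This gives p_odd(77) = 58499. (Euler's theorem: equals the count of distinct-part partitions.)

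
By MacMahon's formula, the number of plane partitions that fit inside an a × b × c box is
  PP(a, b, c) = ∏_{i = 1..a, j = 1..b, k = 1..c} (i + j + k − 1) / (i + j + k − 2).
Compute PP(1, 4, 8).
PP(1, 4, 8) = 495

Evaluate the triple product over i = 1..1, j = 1..4, k = 1..8. The factors are (2/1) · (3/2) · (4/3) · (5/4) · (6/5) · (7/6) · (8/7) · (9/8) · … (32 factors total). The numerators and denominators telescope so the product is an integer; carrying out the multiplication exactly gives PP(1, 4, 8) = 495.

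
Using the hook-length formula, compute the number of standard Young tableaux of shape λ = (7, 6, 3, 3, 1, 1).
# SYT of shape (7, 6, 3, 3, 1, 1) = 543182640

Hook-length formula: f^λ = n! / Π hook(c), product over all cells c of the Young diagram. For λ = (7, 6, 3, 3, 1, 1), n = 21 boxes. Hook lengths by row (left-to-right, top-to-bottom): [12, 9, 8, 5, 4, 3, 1]; [10, 7, 6, 3, 2, 1]; [6, 3, 2]; [5, 2, 1]; [2]; [1]. Product of hooks = 94058496000. So f^λ = 21! / 94058496000 = 51090942171709440000 / 94058496000 = 543182640.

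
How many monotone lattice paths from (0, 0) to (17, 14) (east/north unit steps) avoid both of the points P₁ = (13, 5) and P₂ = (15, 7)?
Number of paths = 254767509

Inclusion–exclusion. Total paths: C(31, 17) = 265182525. Through P₁: C(18, 13)·C(13, 4) = 6126120. Through P₂: C(22, 15)·C(9, 2) = 6139584. Since P₁ is strictly southwest of P₂, a monotone path through both must visit P₁ then P₂; paths through both = C(18, 13)·C(4, 2)·C(9, 2) = 1850688. Avoid both = 265182525 − 6126120 − 6139584 + 1850688 = 254767509.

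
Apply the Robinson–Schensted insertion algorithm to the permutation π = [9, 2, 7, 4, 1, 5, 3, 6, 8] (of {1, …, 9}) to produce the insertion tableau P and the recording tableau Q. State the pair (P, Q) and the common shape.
P = [1, 3, 5, 6, 8] / [2, 4] / [7] / [9];  Q = [1, 3, 6, 8, 9] / [2, 7] / [4] / [5];  common shape = (5, 2, 1, 1)

Row-insert the values π_1, π_2, … into P one at a time, bumping the leftmost entry strictly greater than the inserted value down to the next row. The recording tableau Q records, in position (i, j), the step at which that cell was added to P.
  Insert 9 (step 1): P = [9];  Q = [1]
  Insert 2 (step 2): P = [2] / [9];  Q = [1] / [2]
  Insert 7 (step 3): P = [2, 7] / [9];  Q = [1, 3] / [2]
  Insert 4 (step 4): P = [2, 4] / [7] / [9];  Q = [1, 3] / [2] / [4]
  Insert 1 (step 5): P = [1, 4] / [2] / [7] / [9];  Q = [1, 3] / [2] / [4] / [5]
  Insert 5 (step 6): P = [1, 4, 5] / [2] / [7] / [9];  Q = [1, 3, 6] / [2] / [4] / [5]
  Insert 3 (step 7): P = [1, 3, 5] / [2, 4] / [7] / [9];  Q = [1, 3, 6] / [2, 7] / [4] / [5]
  Insert 6 (step 8): P = [1, 3, 5, 6] / [2, 4] / [7] / [9];  Q = [1, 3, 6, 8] / [2, 7] / [4] / [5]
  Insert 8 (step 9): P = [1, 3, 5, 6, 8] / [2, 4] / [7] / [9];  Q = [1, 3, 6, 8, 9] / [2, 7] / [4] / [5]
Final shape: (5, 2, 1, 1).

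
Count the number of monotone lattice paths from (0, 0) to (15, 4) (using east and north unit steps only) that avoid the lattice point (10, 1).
Number of paths = 3260

Total paths from (0, 0) to (15, 4): C(19, 15) = 3876. Paths through (10, 1): (paths (0, 0) → (10, 1)) × (paths (10, 1) → (15, 4)) = C(11, 10) · C(8, 5) = 11 · 56 = 616. Avoidance count = 3876 − 616 = 3260.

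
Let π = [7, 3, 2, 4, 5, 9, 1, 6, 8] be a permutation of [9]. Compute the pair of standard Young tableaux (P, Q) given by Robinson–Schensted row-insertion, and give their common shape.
P = [1, 4, 5, 6, 8] / [2, 9] / [3] / [7];  Q = [1, 4, 5, 6, 9] / [2, 8] / [3] / [7];  common shape = (5, 2, 1, 1)

Row-insert the values π_1, π_2, … into P one at a time, bumping the leftmost entry strictly greater than the inserted value down to the next row. The recording tableau Q records, in position (i, j), the step at which that cell was added to P.
  Insert 7 (step 1): P = [7];  Q = [1]
  Insert 3 (step 2): P = [3] / [7];  Q = [1] / [2]
  Insert 2 (step 3): P = [2] / [3] / [7];  Q = [1] / [2] / [3]
  Insert 4 (step 4): P = [2, 4] / [3] / [7];  Q = [1, 4] / [2] / [3]
  Insert 5 (step 5): P = [2, 4, 5] / [3] / [7];  Q = [1, 4, 5] / [2] / [3]
  Insert 9 (step 6): P = [2, 4, 5, 9] / [3] / [7];  Q = [1, 4, 5, 6] / [2] / [3]
  Insert 1 (step 7): P = [1, 4, 5, 9] / [2] / [3] / [7];  Q = [1, 4, 5, 6] / [2] / [3] / [7]
  Insert 6 (step 8): P = [1, 4, 5, 6] / [2, 9] / [3] / [7];  Q = [1, 4, 5, 6] / [2, 8] / [3] / [7]
  Insert 8 (step 9): P = [1, 4, 5, 6, 8] / [2, 9] / [3] / [7];  Q = [1, 4, 5, 6, 9] / [2, 8] / [3] / [7]
Final shape: (5, 2, 1, 1).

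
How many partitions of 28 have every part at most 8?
p(28, parts ≤ 8) = 1801

Use the recurrence p(n, m) = p(n, m−1) + p(n−m, m): either the largest part is < m (count p(n, m−1)) or the largest part is exactly m (remove one copy of m, count p(n−m, m)). With p(0, ·) = 1 this gives p(28, parts ≤ 8) = 1801. (By conjugating Young diagrams, this also counts partitions of 28 into at most 8 parts.)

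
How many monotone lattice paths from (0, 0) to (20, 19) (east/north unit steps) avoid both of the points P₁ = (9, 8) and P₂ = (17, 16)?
Number of paths = 34695544290

Inclusion–exclusion. Total paths: C(39, 20) = 68923264410. Through P₁: C(17, 9)·C(22, 11) = 17149051920. Through P₂: C(33, 17)·C(6, 3) = 23336062200. Since P₁ is strictly southwest of P₂, a monotone path through both must visit P₁ then P₂; paths through both = C(17, 9)·C(16, 8)·C(6, 3) = 6257394000. Avoid both = 68923264410 − 17149051920 − 23336062200 + 6257394000 = 34695544290.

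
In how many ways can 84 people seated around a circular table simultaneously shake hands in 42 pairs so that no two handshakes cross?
C_42 = 39044429911904443959240

These noncrossing handshakes are counted by the Catalan number C_n = (1/(n + 1)) · C(2n, n). For n = 42: C_42 = (1/43) · C(84, 42) = 1678910486211891090247320/43 = 39044429911904443959240.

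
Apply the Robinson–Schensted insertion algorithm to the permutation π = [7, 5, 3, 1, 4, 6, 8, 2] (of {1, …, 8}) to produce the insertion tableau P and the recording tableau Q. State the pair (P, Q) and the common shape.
P = [1, 2, 6, 8] / [3, 4] / [5] / [7];  Q = [1, 5, 6, 7] / [2, 8] / [3] / [4];  common shape = (4, 2, 1, 1)

Row-insert the values π_1, π_2, … into P one at a time, bumping the leftmost entry strictly greater than the inserted value down to the next row. The recording tableau Q records, in position (i, j), the step at which that cell was added to P.
  Insert 7 (step 1): P = [7];  Q = [1]
  Insert 5 (step 2): P = [5] / [7];  Q = [1] / [2]
  Insert 3 (step 3): P = [3] / [5] / [7];  Q = [1] / [2] / [3]
  Insert 1 (step 4): P = [1] / [3] / [5] / [7];  Q = [1] / [2] / [3] / [4]
  Insert 4 (step 5): P = [1, 4] / [3] / [5] / [7];  Q = [1, 5] / [2] / [3] / [4]
  Insert 6 (step 6): P = [1, 4, 6] / [3] / [5] / [7];  Q = [1, 5, 6] / [2] / [3] / [4]
  Insert 8 (step 7): P = [1, 4, 6, 8] / [3] / [5] / [7];  Q = [1, 5, 6, 7] / [2] / [3] / [4]
  Insert 2 (step 8): P = [1, 2, 6, 8] / [3, 4] / [5] / [7];  Q = [1, 5, 6, 7] / [2, 8] / [3] / [4]
Final shape: (4, 2, 1, 1).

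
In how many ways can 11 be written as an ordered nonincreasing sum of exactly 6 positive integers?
p(11, 6 parts) = 7

Partitions of n into exactly k parts ↔ partitions of n − k into at most k parts (subtract 1 from each part). For n = 11, k = 6, the partitions are: 6+1+1+1+1+1, 5+2+1+1+1+1, 4+3+1+1+1+1, 4+2+2+1+1+1, 3+3+2+1+1+1, 3+2+2+2+1+1, 2+2+2+2+2+1. Count = 7.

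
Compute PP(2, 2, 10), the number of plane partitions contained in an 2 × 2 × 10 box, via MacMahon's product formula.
PP(2, 2, 10) = 1716

Evaluate the triple product over i = 1..2, j = 1..2, k = 1..10. The factors are (2/1) · (3/2) · (4/3) · (5/4) · (6/5) · (7/6) · (8/7) · (9/8) · … (40 factors total). The numerators and denominators telescope so the product is an integer; carrying out the multiplication exactly gives PP(2, 2, 10) = 1716.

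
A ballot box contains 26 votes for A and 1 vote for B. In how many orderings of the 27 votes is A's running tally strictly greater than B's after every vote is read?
Strict-lead orderings = 25

Total orderings of the 27 votes with 26 for A: C(27, 26) = 27. By the Bertrand ballot formula (Cycle Lemma / reflection principle), the number of orderings in which A is strictly ahead of B throughout is (p − q)/(p + q) · C(p + q, p) = (26 − 1)/(26 + 1) · 27 = 25.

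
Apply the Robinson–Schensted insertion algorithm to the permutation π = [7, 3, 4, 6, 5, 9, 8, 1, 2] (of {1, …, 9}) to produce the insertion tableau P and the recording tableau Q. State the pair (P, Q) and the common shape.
P = [1, 2, 5, 8] / [3, 4] / [6, 9] / [7];  Q = [1, 3, 4, 6] / [2, 7] / [5, 9] / [8];  common shape = (4, 2, 2, 1)

Row-insert the values π_1, π_2, … into P one at a time, bumping the leftmost entry strictly greater than the inserted value down to the next row. The recording tableau Q records, in position (i, j), the step at which that cell was added to P.
  Insert 7 (step 1): P = [7];  Q = [1]
  Insert 3 (step 2): P = [3] / [7];  Q = [1] / [2]
  Insert 4 (step 3): P = [3, 4] / [7];  Q = [1, 3] / [2]
  Insert 6 (step 4): P = [3, 4, 6] / [7];  Q = [1, 3, 4] / [2]
  Insert 5 (step 5): P = [3, 4, 5] / [6] / [7];  Q = [1, 3, 4] / [2] / [5]
  Insert 9 (step 6): P = [3, 4, 5, 9] / [6] / [7];  Q = [1, 3, 4, 6] / [2] / [5]
  Insert 8 (step 7): P = [3, 4, 5, 8] / [6, 9] / [7];  Q = [1, 3, 4, 6] / [2, 7] / [5]
  Insert 1 (step 8): P = [1, 4, 5, 8] / [3, 9] / [6] / [7];  Q = [1, 3, 4, 6] / [2, 7] / [5] / [8]
  Insert 2 (step 9): P = [1, 2, 5, 8] / [3, 4] / [6, 9] / [7];  Q = [1, 3, 4, 6] / [2, 7] / [5, 9] / [8]
Final shape: (4, 2, 2, 1).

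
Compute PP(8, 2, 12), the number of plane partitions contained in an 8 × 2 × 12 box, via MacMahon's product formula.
PP(8, 2, 12) = 2848181700

Evaluate the triple product over i = 1..8, j = 1..2, k = 1..12. The factors are (2/1) · (3/2) · (4/3) · (5/4) · (6/5) · (7/6) · (8/7) · (9/8) · … (192 factors total). The numerators and denominators telescope so the product is an integer; carrying out the multiplication exactly gives PP(8, 2, 12) = 2848181700.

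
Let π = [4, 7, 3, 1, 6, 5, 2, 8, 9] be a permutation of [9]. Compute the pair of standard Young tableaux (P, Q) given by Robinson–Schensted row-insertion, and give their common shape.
P = [1, 2, 8, 9] / [3, 5] / [4, 6] / [7];  Q = [1, 2, 8, 9] / [3, 5] / [4, 6] / [7];  common shape = (4, 2, 2, 1)

Row-insert the values π_1, π_2, … into P one at a time, bumping the leftmost entry strictly greater than the inserted value down to the next row. The recording tableau Q records, in position (i, j), the step at which that cell was added to P.
  Insert 4 (step 1): P = [4];  Q = [1]
  Insert 7 (step 2): P = [4, 7];  Q = [1, 2]
  Insert 3 (step 3): P = [3, 7] / [4];  Q = [1, 2] / [3]
  Insert 1 (step 4): P = [1, 7] / [3] / [4];  Q = [1, 2] / [3] / [4]
  Insert 6 (step 5): P = [1, 6] / [3, 7] / [4];  Q = [1, 2] / [3, 5] / [4]
  Insert 5 (step 6): P = [1, 5] / [3, 6] / [4, 7];  Q = [1, 2] / [3, 5] / [4, 6]
  Insert 2 (step 7): P = [1, 2] / [3, 5] / [4, 6] / [7];  Q = [1, 2] / [3, 5] / [4, 6] / [7]
  Insert 8 (step 8): P = [1, 2, 8] / [3, 5] / [4, 6] / [7];  Q = [1, 2, 8] / [3, 5] / [4, 6] / [7]
  Insert 9 (step 9): P = [1, 2, 8, 9] / [3, 5] / [4, 6] / [7];  Q = [1, 2, 8, 9] / [3, 5] / [4, 6] / [7]
Final shape: (4, 2, 2, 1).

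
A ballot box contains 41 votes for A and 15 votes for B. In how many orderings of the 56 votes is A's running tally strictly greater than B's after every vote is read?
Strict-lead orderings = 7546151552940

Total orderings of the 56 votes with 41 for A: C(56, 41) = 16253249498640. By the Bertrand ballot formula (Cycle Lemma / reflection principle), the number of orderings in which A is strictly ahead of B throughout is (p − q)/(p + q) · C(p + q, p) = (41 − 15)/(41 + 15) · 16253249498640 = 7546151552940.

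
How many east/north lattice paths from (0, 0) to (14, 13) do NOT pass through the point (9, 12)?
Number of paths = 18294720

Total paths from (0, 0) to (14, 13): C(27, 14) = 20058300. Paths through (9, 12): (paths (0, 0) → (9, 12)) × (paths (9, 12) → (14, 13)) = C(21, 9) · C(6, 5) = 293930 · 6 = 1763580. Avoidance count = 20058300 − 1763580 = 18294720.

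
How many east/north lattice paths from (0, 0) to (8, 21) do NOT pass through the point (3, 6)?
Number of paths = 2989809

Total paths from (0, 0) to (8, 21): C(29, 8) = 4292145. Paths through (3, 6): (paths (0, 0) → (3, 6)) × (paths (3, 6) → (8, 21)) = C(9, 3) · C(20, 5) = 84 · 15504 = 1302336. Avoidance count = 4292145 − 1302336 = 2989809.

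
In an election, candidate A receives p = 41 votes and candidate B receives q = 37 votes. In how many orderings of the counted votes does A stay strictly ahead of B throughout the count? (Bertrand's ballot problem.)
Strict-lead orderings = 1261276298816540508040

Total orderings of the 78 votes with 41 for A: C(78, 41) = 24594887826922539906780. By the Bertrand ballot formula (Cycle Lemma / reflection principle), the number of orderings in which A is strictly ahead of B throughout is (p − q)/(p + q) · C(p + q, p) = (41 − 37)/(41 + 37) · 24594887826922539906780 = 1261276298816540508040.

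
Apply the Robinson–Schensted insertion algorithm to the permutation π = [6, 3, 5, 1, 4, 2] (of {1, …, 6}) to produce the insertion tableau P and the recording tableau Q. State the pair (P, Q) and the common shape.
P = [1, 2] / [3, 4] / [5] / [6];  Q = [1, 3] / [2, 5] / [4] / [6];  common shape = (2, 2, 1, 1)

Row-insert the values π_1, π_2, … into P one at a time, bumping the leftmost entry strictly greater than the inserted value down to the next row. The recording tableau Q records, in position (i, j), the step at which that cell was added to P.
  Insert 6 (step 1): P = [6];  Q = [1]
  Insert 3 (step 2): P = [3] / [6];  Q = [1] / [2]
  Insert 5 (step 3): P = [3, 5] / [6];  Q = [1, 3] / [2]
  Insert 1 (step 4): P = [1, 5] / [3] / [6];  Q = [1, 3] / [2] / [4]
  Insert 4 (step 5): P = [1, 4] / [3, 5] / [6];  Q = [1, 3] / [2, 5] / [4]
  Insert 2 (step 6): P = [1, 2] / [3, 4] / [5] / [6];  Q = [1, 3] / [2, 5] / [4] / [6]
Final shape: (2, 2, 1, 1).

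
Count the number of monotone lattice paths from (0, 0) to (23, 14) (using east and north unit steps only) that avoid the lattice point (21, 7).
Number of paths = 6064461360

Total paths from (0, 0) to (23, 14): C(37, 23) = 6107086800. Paths through (21, 7): (paths (0, 0) → (21, 7)) × (paths (21, 7) → (23, 14)) = C(28, 21) · C(9, 2) = 1184040 · 36 = 42625440. Avoidance count = 6107086800 − 42625440 = 6064461360.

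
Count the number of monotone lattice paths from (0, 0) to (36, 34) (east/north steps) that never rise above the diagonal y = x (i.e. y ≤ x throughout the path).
Number of paths = 8843512890953152230

By the reflection principle (André's argument), the number of monotone paths to (36, 34) with n ≤ m that never go above y = x is C(70, 36) − C(70, 37) = 109069992321755544170 − 100226479430802391940 = 8843512890953152230.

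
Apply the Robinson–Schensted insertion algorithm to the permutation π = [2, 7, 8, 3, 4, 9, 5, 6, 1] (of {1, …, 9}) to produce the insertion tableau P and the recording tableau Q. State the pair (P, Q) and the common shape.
P = [1, 3, 4, 5, 6] / [2, 8, 9] / [7];  Q = [1, 2, 3, 6, 8] / [4, 5, 7] / [9];  common shape = (5, 3, 1)

Row-insert the values π_1, π_2, … into P one at a time, bumping the leftmost entry strictly greater than the inserted value down to the next row. The recording tableau Q records, in position (i, j), the step at which that cell was added to P.
  Insert 2 (step 1): P = [2];  Q = [1]
  Insert 7 (step 2): P = [2, 7];  Q = [1, 2]
  Insert 8 (step 3): P = [2, 7, 8];  Q = [1, 2, 3]
  Insert 3 (step 4): P = [2, 3, 8] / [7];  Q = [1, 2, 3] / [4]
  Insert 4 (step 5): P = [2, 3, 4] / [7, 8];  Q = [1, 2, 3] / [4, 5]
  Insert 9 (step 6): P = [2, 3, 4, 9] / [7, 8];  Q = [1, 2, 3, 6] / [4, 5]
  Insert 5 (step 7): P = [2, 3, 4, 5] / [7, 8, 9];  Q = [1, 2, 3, 6] / [4, 5, 7]
  Insert 6 (step 8): P = [2, 3, 4, 5, 6] / [7, 8, 9];  Q = [1, 2, 3, 6, 8] / [4, 5, 7]
  Insert 1 (step 9): P = [1, 3, 4, 5, 6] / [2, 8, 9] / [7];  Q = [1, 2, 3, 6, 8] / [4, 5, 7] / [9]
Final shape: (5, 3, 1).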